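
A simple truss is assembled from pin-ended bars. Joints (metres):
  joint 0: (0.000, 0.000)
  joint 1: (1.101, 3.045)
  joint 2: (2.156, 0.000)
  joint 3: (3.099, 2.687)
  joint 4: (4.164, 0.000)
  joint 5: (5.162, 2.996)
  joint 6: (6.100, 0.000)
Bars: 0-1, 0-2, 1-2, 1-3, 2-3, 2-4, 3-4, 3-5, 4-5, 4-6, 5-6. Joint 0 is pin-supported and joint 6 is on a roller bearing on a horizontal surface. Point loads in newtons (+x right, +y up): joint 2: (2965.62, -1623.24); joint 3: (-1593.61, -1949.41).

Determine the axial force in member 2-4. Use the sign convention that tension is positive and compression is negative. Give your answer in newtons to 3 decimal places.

N=7 nodes, M=11 members, R=3 reactions → 2N=14, M+R=14
member 0 (0-1): L=3.2379, (cx,cy)=(0.3400,0.9404)
member 1 (0-2): L=2.1560, (cx,cy)=(1.0000,0.0000)
member 2 (1-2): L=3.2226, (cx,cy)=(0.3274,-0.9449)
member 3 (1-3): L=2.0298, (cx,cy)=(0.9843,-0.1764)
member 4 (2-3): L=2.8477, (cx,cy)=(0.3311,0.9436)
member 5 (2-4): L=2.0080, (cx,cy)=(1.0000,0.0000)
member 6 (3-4): L=2.8904, (cx,cy)=(0.3685,-0.9296)
member 7 (3-5): L=2.0860, (cx,cy)=(0.9890,0.1481)
member 8 (4-5): L=3.1579, (cx,cy)=(0.3160,0.9487)
member 9 (4-6): L=1.9360, (cx,cy)=(1.0000,0.0000)
member 10 (5-6): L=3.1394, (cx,cy)=(0.2988,-0.9543)
solve A·x = −loads:
  F[0-1] = -2882.2791 N (compression)
  F[0-2] = +2352.0756 N (tension)
  F[1-2] = +3256.6353 N (tension)
  F[1-3] = -2078.8007 N (compression)
  F[2-3] = -1540.8724 N (compression)
  F[2-4] = +962.8600 N (tension)
  F[3-4] = -1021.8337 N (compression)
  F[3-5] = -592.8899 N (compression)
  F[4-5] = +1001.2565 N (tension)
  F[4-6] = +269.9143 N (tension)
  F[5-6] = -903.3796 N (compression)
  Rx@0 = -1372.0100 N
  Ry@0 = +2710.5357 N
  Ry@6 = +862.1143 N

962.860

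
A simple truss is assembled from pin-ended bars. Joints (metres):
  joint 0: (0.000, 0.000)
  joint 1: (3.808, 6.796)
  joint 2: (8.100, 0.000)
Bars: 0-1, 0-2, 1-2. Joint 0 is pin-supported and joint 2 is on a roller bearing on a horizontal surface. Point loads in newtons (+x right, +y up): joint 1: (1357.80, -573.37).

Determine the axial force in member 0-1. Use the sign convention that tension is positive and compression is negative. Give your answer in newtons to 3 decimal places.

N=3 nodes, M=3 members, R=3 reactions → 2N=6, M+R=6
member 0 (0-1): L=7.7902, (cx,cy)=(0.4888,0.8724)
member 1 (0-2): L=8.1000, (cx,cy)=(1.0000,0.0000)
member 2 (1-2): L=8.0378, (cx,cy)=(0.5340,-0.8455)
solve A·x = −loads:
  F[0-1] = +957.6015 N (tension)
  F[0-2] = +889.7031 N (tension)
  F[1-2] = -1666.1909 N (compression)
  Rx@0 = -1357.8000 N
  Ry@0 = -835.3956 N
  Ry@2 = +1408.7656 N

957.601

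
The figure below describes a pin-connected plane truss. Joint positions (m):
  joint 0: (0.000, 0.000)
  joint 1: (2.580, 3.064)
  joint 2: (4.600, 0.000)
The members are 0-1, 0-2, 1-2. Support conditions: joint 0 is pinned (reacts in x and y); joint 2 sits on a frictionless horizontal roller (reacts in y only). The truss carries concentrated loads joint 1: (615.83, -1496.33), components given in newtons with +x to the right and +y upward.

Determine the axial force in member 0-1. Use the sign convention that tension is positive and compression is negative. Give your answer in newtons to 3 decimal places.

-322.756

N=3 nodes, M=3 members, R=3 reactions → 2N=6, M+R=6
member 0 (0-1): L=4.0056, (cx,cy)=(0.6441,0.7649)
member 1 (0-2): L=4.6000, (cx,cy)=(1.0000,0.0000)
member 2 (1-2): L=3.6699, (cx,cy)=(0.5504,-0.8349)
solve A·x = −loads:
  F[0-1] = -322.7556 N (compression)
  F[0-2] = +823.7185 N (tension)
  F[1-2] = -1496.5354 N (compression)
  Rx@0 = -615.8300 N
  Ry@0 = +246.8877 N
  Ry@2 = +1249.4423 N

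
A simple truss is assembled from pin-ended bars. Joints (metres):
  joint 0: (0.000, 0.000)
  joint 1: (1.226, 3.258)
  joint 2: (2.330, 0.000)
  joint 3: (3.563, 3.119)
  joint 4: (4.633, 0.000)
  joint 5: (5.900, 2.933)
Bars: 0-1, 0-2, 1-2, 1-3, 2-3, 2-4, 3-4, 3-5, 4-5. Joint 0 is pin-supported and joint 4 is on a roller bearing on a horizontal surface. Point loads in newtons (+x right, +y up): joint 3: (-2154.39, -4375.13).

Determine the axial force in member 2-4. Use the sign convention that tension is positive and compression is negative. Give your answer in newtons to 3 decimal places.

N=6 nodes, M=9 members, R=3 reactions → 2N=12, M+R=12
member 0 (0-1): L=3.4810, (cx,cy)=(0.3522,0.9359)
member 1 (0-2): L=2.3300, (cx,cy)=(1.0000,0.0000)
member 2 (1-2): L=3.4400, (cx,cy)=(0.3209,-0.9471)
member 3 (1-3): L=2.3411, (cx,cy)=(0.9982,-0.0594)
member 4 (2-3): L=3.3539, (cx,cy)=(0.3676,0.9300)
member 5 (2-4): L=2.3030, (cx,cy)=(1.0000,0.0000)
member 6 (3-4): L=3.2974, (cx,cy)=(0.3245,-0.9459)
member 7 (3-5): L=2.3444, (cx,cy)=(0.9968,-0.0793)
member 8 (4-5): L=3.1950, (cx,cy)=(0.3966,0.9180)
solve A·x = −loads:
  F[0-1] = -2629.2748 N (compression)
  F[0-2] = -1228.3763 N (compression)
  F[1-2] = +2711.0462 N (tension)
  F[1-3] = -1799.2526 N (compression)
  F[2-3] = -2760.9883 N (compression)
  F[2-4] = +656.7242 N (tension)
  F[3-4] = -2023.8351 N (compression)
  F[3-5] = -0.0000 N (compression)
  F[4-5] = +0.0000 N (tension)
  Rx@0 = +2154.3900 N
  Ry@0 = +2460.8097 N
  Ry@4 = +1914.3203 N

656.724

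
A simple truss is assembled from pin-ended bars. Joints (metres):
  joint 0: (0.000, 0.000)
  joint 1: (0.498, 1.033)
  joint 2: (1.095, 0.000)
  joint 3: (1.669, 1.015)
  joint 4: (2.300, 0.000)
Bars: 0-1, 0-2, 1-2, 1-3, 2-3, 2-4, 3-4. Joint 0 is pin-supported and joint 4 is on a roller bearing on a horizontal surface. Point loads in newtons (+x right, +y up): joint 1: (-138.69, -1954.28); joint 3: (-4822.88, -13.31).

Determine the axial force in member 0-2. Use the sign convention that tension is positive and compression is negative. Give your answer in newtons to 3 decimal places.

-3165.571

N=5 nodes, M=7 members, R=3 reactions → 2N=10, M+R=10
member 0 (0-1): L=1.1468, (cx,cy)=(0.4343,0.9008)
member 1 (0-2): L=1.0950, (cx,cy)=(1.0000,0.0000)
member 2 (1-2): L=1.1931, (cx,cy)=(0.5004,-0.8658)
member 3 (1-3): L=1.1711, (cx,cy)=(0.9999,-0.0154)
member 4 (2-3): L=1.1661, (cx,cy)=(0.4923,0.8705)
member 5 (2-4): L=1.2050, (cx,cy)=(1.0000,0.0000)
member 6 (3-4): L=1.1952, (cx,cy)=(0.5280,-0.8493)
solve A·x = −loads:
  F[0-1] = -4135.7562 N (compression)
  F[0-2] = -3165.5712 N (compression)
  F[1-2] = +2093.6893 N (tension)
  F[1-3] = -2705.2589 N (compression)
  F[2-3] = -2082.5229 N (compression)
  F[2-4] = -1092.8082 N (compression)
  F[3-4] = +2069.8430 N (tension)
  Rx@0 = +4961.5700 N
  Ry@0 = +3725.4353 N
  Ry@4 = -1757.8453 N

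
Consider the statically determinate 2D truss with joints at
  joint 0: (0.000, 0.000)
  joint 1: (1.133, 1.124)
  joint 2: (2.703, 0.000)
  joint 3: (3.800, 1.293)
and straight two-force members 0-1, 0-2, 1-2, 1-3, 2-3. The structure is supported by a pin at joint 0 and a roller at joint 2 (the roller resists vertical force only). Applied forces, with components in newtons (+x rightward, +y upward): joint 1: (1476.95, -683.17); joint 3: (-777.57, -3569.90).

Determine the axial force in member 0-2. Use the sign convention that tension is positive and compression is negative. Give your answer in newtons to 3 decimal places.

N=4 nodes, M=5 members, R=3 reactions → 2N=8, M+R=8
member 0 (0-1): L=1.5960, (cx,cy)=(0.7099,0.7043)
member 1 (0-2): L=2.7030, (cx,cy)=(1.0000,0.0000)
member 2 (1-2): L=1.9309, (cx,cy)=(0.8131,-0.5821)
member 3 (1-3): L=2.6723, (cx,cy)=(0.9980,0.0632)
member 4 (2-3): L=1.6957, (cx,cy)=(0.6469,0.7625)
solve A·x = −loads:
  F[0-1] = +1837.6566 N (tension)
  F[0-2] = -605.2106 N (compression)
  F[1-2] = -3137.9143 N (compression)
  F[1-3] = +2383.8603 N (tension)
  F[2-3] = -4879.3210 N (compression)
  Rx@0 = -699.3800 N
  Ry@0 = -1294.2276 N
  Ry@2 = +5547.2976 N

-605.211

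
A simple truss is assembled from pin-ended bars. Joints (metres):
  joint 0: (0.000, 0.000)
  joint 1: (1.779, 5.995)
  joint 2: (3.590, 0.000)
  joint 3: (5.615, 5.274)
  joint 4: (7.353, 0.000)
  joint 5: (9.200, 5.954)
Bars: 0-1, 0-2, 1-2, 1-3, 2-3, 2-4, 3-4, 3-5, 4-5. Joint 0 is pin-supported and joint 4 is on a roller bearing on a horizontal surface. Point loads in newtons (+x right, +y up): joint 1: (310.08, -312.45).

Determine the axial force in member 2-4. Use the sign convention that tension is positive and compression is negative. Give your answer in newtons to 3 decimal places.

108.224

N=6 nodes, M=9 members, R=3 reactions → 2N=12, M+R=12
member 0 (0-1): L=6.2534, (cx,cy)=(0.2845,0.9587)
member 1 (0-2): L=3.5900, (cx,cy)=(1.0000,0.0000)
member 2 (1-2): L=6.2626, (cx,cy)=(0.2892,-0.9573)
member 3 (1-3): L=3.9032, (cx,cy)=(0.9828,-0.1847)
member 4 (2-3): L=5.6494, (cx,cy)=(0.3584,0.9336)
member 5 (2-4): L=3.7630, (cx,cy)=(1.0000,0.0000)
member 6 (3-4): L=5.5530, (cx,cy)=(0.3130,-0.9498)
member 7 (3-5): L=3.6489, (cx,cy)=(0.9825,0.1864)
member 8 (4-5): L=6.2339, (cx,cy)=(0.2963,0.9551)
solve A·x = −loads:
  F[0-1] = +16.6450 N (tension)
  F[0-2] = +305.3447 N (tension)
  F[1-2] = -300.1540 N (compression)
  F[1-3] = -222.3735 N (compression)
  F[2-3] = +307.7819 N (tension)
  F[2-4] = +108.2237 N (tension)
  F[3-4] = -345.7798 N (compression)
  F[3-5] = -0.0000 N (compression)
  F[4-5] = +0.0000 N (tension)
  Rx@0 = -310.0800 N
  Ry@0 = -15.9572 N
  Ry@4 = +328.4072 N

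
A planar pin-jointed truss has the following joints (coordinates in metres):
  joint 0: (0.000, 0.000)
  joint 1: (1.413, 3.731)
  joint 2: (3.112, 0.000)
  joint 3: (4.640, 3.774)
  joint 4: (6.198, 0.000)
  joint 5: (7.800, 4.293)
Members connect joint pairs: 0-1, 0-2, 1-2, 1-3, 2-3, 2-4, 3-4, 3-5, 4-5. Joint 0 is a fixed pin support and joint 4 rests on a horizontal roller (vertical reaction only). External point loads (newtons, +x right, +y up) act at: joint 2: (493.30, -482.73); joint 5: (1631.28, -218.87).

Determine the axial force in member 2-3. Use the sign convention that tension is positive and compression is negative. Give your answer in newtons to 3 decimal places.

N=6 nodes, M=9 members, R=3 reactions → 2N=12, M+R=12
member 0 (0-1): L=3.9896, (cx,cy)=(0.3542,0.9352)
member 1 (0-2): L=3.1120, (cx,cy)=(1.0000,0.0000)
member 2 (1-2): L=4.0996, (cx,cy)=(0.4144,-0.9101)
member 3 (1-3): L=3.2273, (cx,cy)=(0.9999,0.0133)
member 4 (2-3): L=4.0716, (cx,cy)=(0.3753,0.9269)
member 5 (2-4): L=3.0860, (cx,cy)=(1.0000,0.0000)
member 6 (3-4): L=4.0829, (cx,cy)=(0.3816,-0.9243)
member 7 (3-5): L=3.2023, (cx,cy)=(0.9868,0.1621)
member 8 (4-5): L=4.5822, (cx,cy)=(0.3496,0.9369)
solve A·x = −loads:
  F[0-1] = +1011.6902 N (tension)
  F[0-2] = +1766.2691 N (tension)
  F[1-2] = -1028.1063 N (compression)
  F[1-3] = +784.4563 N (tension)
  F[2-3] = +1530.2359 N (tension)
  F[2-4] = +272.6216 N (tension)
  F[3-4] = -1221.5710 N (compression)
  F[3-5] = +1849.2425 N (tension)
  F[4-5] = -553.5052 N (compression)
  Rx@0 = -2124.5800 N
  Ry@0 = -946.1133 N
  Ry@4 = +1647.7133 N

1530.236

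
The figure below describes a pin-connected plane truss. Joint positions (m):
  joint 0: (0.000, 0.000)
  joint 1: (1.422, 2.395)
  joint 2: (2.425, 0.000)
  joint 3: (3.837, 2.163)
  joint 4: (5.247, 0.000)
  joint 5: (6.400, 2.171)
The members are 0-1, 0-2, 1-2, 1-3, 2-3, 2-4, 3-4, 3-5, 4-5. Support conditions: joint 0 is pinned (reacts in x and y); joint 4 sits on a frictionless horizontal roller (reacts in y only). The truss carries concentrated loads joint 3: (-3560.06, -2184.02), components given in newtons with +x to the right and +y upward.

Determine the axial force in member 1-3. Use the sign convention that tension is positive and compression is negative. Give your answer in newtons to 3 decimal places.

N=6 nodes, M=9 members, R=3 reactions → 2N=12, M+R=12
member 0 (0-1): L=2.7853, (cx,cy)=(0.5105,0.8599)
member 1 (0-2): L=2.4250, (cx,cy)=(1.0000,0.0000)
member 2 (1-2): L=2.5965, (cx,cy)=(0.3863,-0.9224)
member 3 (1-3): L=2.4261, (cx,cy)=(0.9954,-0.0956)
member 4 (2-3): L=2.5831, (cx,cy)=(0.5466,0.8374)
member 5 (2-4): L=2.8220, (cx,cy)=(1.0000,0.0000)
member 6 (3-4): L=2.5820, (cx,cy)=(0.5461,-0.8377)
member 7 (3-5): L=2.5630, (cx,cy)=(1.0000,0.0031)
member 8 (4-5): L=2.4582, (cx,cy)=(0.4690,0.8832)
solve A·x = −loads:
  F[0-1] = -2389.3249 N (compression)
  F[0-2] = -2340.2369 N (compression)
  F[1-2] = +2453.1092 N (tension)
  F[1-3] = -2177.3955 N (compression)
  F[2-3] = -2702.1448 N (compression)
  F[2-4] = +84.4409 N (tension)
  F[3-4] = -154.6280 N (compression)
  F[3-5] = +0.0000 N (tension)
  F[4-5] = -0.0000 N (compression)
  Rx@0 = +3560.0600 N
  Ry@0 = +2054.4841 N
  Ry@4 = +129.5359 N

-2177.395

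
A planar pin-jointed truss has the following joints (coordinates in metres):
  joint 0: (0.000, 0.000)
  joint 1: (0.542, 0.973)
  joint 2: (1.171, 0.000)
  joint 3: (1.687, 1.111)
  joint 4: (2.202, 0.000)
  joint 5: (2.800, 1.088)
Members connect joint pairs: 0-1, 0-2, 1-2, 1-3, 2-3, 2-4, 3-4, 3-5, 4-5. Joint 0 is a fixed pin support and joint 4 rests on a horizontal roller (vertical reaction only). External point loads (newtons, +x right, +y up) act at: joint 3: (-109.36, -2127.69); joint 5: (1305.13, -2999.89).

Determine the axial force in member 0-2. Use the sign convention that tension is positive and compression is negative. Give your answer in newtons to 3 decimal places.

690.676

N=6 nodes, M=9 members, R=3 reactions → 2N=12, M+R=12
member 0 (0-1): L=1.1138, (cx,cy)=(0.4866,0.8736)
member 1 (0-2): L=1.1710, (cx,cy)=(1.0000,0.0000)
member 2 (1-2): L=1.1586, (cx,cy)=(0.5429,-0.8398)
member 3 (1-3): L=1.1533, (cx,cy)=(0.9928,0.1197)
member 4 (2-3): L=1.2250, (cx,cy)=(0.4212,0.9070)
member 5 (2-4): L=1.0310, (cx,cy)=(1.0000,0.0000)
member 6 (3-4): L=1.2246, (cx,cy)=(0.4206,-0.9073)
member 7 (3-5): L=1.1132, (cx,cy)=(0.9998,-0.0207)
member 8 (4-5): L=1.2415, (cx,cy)=(0.4817,0.8764)
solve A·x = −loads:
  F[0-1] = +1037.9354 N (tension)
  F[0-2] = +690.6757 N (tension)
  F[1-2] = -934.4229 N (compression)
  F[1-3] = +1019.7127 N (tension)
  F[2-3] = +865.2374 N (tension)
  F[2-4] = -181.0813 N (compression)
  F[3-4] = -3411.1252 N (compression)
  F[3-5] = +2921.4156 N (tension)
  F[4-5] = -3354.2828 N (compression)
  Rx@0 = -1195.7700 N
  Ry@0 = -906.7468 N
  Ry@4 = +6034.3268 N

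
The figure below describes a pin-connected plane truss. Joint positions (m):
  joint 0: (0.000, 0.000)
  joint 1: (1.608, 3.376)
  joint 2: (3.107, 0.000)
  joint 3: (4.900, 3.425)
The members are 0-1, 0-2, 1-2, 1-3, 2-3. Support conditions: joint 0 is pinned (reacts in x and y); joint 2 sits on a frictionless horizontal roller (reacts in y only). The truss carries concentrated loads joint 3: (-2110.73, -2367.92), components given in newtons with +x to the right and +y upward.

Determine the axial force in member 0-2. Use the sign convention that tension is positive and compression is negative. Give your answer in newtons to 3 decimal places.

-1653.349

N=4 nodes, M=5 members, R=3 reactions → 2N=8, M+R=8
member 0 (0-1): L=3.7394, (cx,cy)=(0.4300,0.9028)
member 1 (0-2): L=3.1070, (cx,cy)=(1.0000,0.0000)
member 2 (1-2): L=3.6938, (cx,cy)=(0.4058,-0.9140)
member 3 (1-3): L=3.2924, (cx,cy)=(0.9999,0.0149)
member 4 (2-3): L=3.8659, (cx,cy)=(0.4638,0.8859)
solve A·x = −loads:
  F[0-1] = -1063.6367 N (compression)
  F[0-2] = -1653.3486 N (compression)
  F[1-2] = +1036.3790 N (tension)
  F[1-3] = -878.0536 N (compression)
  F[2-3] = -2658.0178 N (compression)
  Rx@0 = +2110.7300 N
  Ry@0 = +960.2735 N
  Ry@2 = +1407.6465 N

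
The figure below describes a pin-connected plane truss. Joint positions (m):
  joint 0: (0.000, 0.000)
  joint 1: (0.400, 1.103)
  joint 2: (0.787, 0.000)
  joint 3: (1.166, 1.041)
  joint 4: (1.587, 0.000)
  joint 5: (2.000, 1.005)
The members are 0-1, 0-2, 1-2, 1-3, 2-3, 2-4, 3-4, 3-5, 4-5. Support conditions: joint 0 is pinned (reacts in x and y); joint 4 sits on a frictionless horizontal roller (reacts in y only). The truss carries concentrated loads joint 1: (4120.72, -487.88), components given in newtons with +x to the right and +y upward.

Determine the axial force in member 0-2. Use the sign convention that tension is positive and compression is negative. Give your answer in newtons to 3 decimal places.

3214.435

N=6 nodes, M=9 members, R=3 reactions → 2N=12, M+R=12
member 0 (0-1): L=1.1733, (cx,cy)=(0.3409,0.9401)
member 1 (0-2): L=0.7870, (cx,cy)=(1.0000,0.0000)
member 2 (1-2): L=1.1689, (cx,cy)=(0.3311,-0.9436)
member 3 (1-3): L=0.7685, (cx,cy)=(0.9967,-0.0807)
member 4 (2-3): L=1.1078, (cx,cy)=(0.3421,0.9397)
member 5 (2-4): L=0.8000, (cx,cy)=(1.0000,0.0000)
member 6 (3-4): L=1.1229, (cx,cy)=(0.3749,-0.9271)
member 7 (3-5): L=0.8348, (cx,cy)=(0.9991,-0.0431)
member 8 (4-5): L=1.0866, (cx,cy)=(0.3801,0.9249)
solve A·x = −loads:
  F[0-1] = +2658.3369 N (tension)
  F[0-2] = +3214.4352 N (tension)
  F[1-2] = -2974.2166 N (compression)
  F[1-3] = -2237.0403 N (compression)
  F[2-3] = +2986.6973 N (tension)
  F[2-4] = +1207.9830 N (tension)
  F[3-4] = -3221.9800 N (compression)
  F[3-5] = -0.0000 N (compression)
  F[4-5] = +0.0000 N (tension)
  Rx@0 = -4120.7200 N
  Ry@0 = -2499.0804 N
  Ry@4 = +2986.9604 N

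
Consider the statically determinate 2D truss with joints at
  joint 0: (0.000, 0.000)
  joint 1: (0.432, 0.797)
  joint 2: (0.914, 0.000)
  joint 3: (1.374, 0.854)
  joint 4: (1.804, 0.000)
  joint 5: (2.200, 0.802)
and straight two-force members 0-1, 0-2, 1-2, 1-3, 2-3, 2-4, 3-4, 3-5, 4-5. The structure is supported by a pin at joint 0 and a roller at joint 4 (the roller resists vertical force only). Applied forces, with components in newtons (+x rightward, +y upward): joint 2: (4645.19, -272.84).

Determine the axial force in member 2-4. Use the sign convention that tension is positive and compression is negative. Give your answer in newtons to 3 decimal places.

69.603

N=6 nodes, M=9 members, R=3 reactions → 2N=12, M+R=12
member 0 (0-1): L=0.9066, (cx,cy)=(0.4765,0.8792)
member 1 (0-2): L=0.9140, (cx,cy)=(1.0000,0.0000)
member 2 (1-2): L=0.9314, (cx,cy)=(0.5175,-0.8557)
member 3 (1-3): L=0.9437, (cx,cy)=(0.9982,0.0604)
member 4 (2-3): L=0.9700, (cx,cy)=(0.4742,0.8804)
member 5 (2-4): L=0.8900, (cx,cy)=(1.0000,0.0000)
member 6 (3-4): L=0.9561, (cx,cy)=(0.4497,-0.8932)
member 7 (3-5): L=0.8276, (cx,cy)=(0.9980,-0.0628)
member 8 (4-5): L=0.8944, (cx,cy)=(0.4427,0.8967)
solve A·x = −loads:
  F[0-1] = -153.1070 N (compression)
  F[0-2] = +4718.1504 N (tension)
  F[1-2] = +146.7758 N (tension)
  F[1-3] = -149.1881 N (compression)
  F[2-3] = +167.2477 N (tension)
  F[2-4] = +69.6031 N (tension)
  F[3-4] = -154.7691 N (compression)
  F[3-5] = -0.0000 N (compression)
  F[4-5] = +0.0000 N (tension)
  Rx@0 = -4645.1900 N
  Ry@0 = +134.6051 N
  Ry@4 = +138.2349 N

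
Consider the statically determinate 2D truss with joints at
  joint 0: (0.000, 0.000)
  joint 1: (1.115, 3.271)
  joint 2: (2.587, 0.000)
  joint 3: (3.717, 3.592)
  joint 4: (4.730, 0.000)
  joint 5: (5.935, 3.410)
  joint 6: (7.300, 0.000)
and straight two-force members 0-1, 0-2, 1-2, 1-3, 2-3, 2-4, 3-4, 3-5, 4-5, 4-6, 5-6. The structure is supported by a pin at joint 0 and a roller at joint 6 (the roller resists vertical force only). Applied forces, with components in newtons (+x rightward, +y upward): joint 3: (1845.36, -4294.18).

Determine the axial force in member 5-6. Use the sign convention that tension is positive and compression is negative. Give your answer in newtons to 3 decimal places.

-3333.238

N=7 nodes, M=11 members, R=3 reactions → 2N=14, M+R=14
member 0 (0-1): L=3.4558, (cx,cy)=(0.3226,0.9465)
member 1 (0-2): L=2.5870, (cx,cy)=(1.0000,0.0000)
member 2 (1-2): L=3.5870, (cx,cy)=(0.4104,-0.9119)
member 3 (1-3): L=2.6217, (cx,cy)=(0.9925,0.1224)
member 4 (2-3): L=3.7655, (cx,cy)=(0.3001,0.9539)
member 5 (2-4): L=2.1430, (cx,cy)=(1.0000,0.0000)
member 6 (3-4): L=3.7321, (cx,cy)=(0.2714,-0.9625)
member 7 (3-5): L=2.2255, (cx,cy)=(0.9967,-0.0818)
member 8 (4-5): L=3.6166, (cx,cy)=(0.3332,0.9429)
member 9 (4-6): L=2.5700, (cx,cy)=(1.0000,0.0000)
member 10 (5-6): L=3.6731, (cx,cy)=(0.3716,-0.9284)
solve A·x = −loads:
  F[0-1] = -1267.4419 N (compression)
  F[0-2] = +2254.2931 N (tension)
  F[1-2] = +1193.9318 N (tension)
  F[1-3] = -905.7089 N (compression)
  F[2-3] = -1141.3702 N (compression)
  F[2-4] = +3086.7670 N (tension)
  F[3-4] = -3021.9893 N (compression)
  F[3-5] = -2274.1311 N (compression)
  F[4-5] = +3084.7969 N (tension)
  F[4-6] = +1238.7157 N (tension)
  F[5-6] = -3333.2378 N (compression)
  Rx@0 = -1845.3600 N
  Ry@0 = +1199.6594 N
  Ry@6 = +3094.5206 N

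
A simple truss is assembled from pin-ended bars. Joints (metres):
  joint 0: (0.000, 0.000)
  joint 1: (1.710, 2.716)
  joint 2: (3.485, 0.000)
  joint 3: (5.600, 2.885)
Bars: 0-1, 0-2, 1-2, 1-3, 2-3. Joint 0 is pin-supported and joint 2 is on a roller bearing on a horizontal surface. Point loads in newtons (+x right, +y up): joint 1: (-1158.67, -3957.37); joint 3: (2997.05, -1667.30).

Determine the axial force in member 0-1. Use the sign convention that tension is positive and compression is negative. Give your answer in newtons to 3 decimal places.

678.685

N=4 nodes, M=5 members, R=3 reactions → 2N=8, M+R=8
member 0 (0-1): L=3.2095, (cx,cy)=(0.5328,0.8462)
member 1 (0-2): L=3.4850, (cx,cy)=(1.0000,0.0000)
member 2 (1-2): L=3.2446, (cx,cy)=(0.5471,-0.8371)
member 3 (1-3): L=3.8937, (cx,cy)=(0.9991,0.0434)
member 4 (2-3): L=3.5772, (cx,cy)=(0.5912,0.8065)
solve A·x = −loads:
  F[0-1] = +678.6851 N (tension)
  F[0-2] = +1476.7788 N (tension)
  F[1-2] = -5187.4574 N (compression)
  F[1-3] = +4362.2671 N (tension)
  F[2-3] = -2302.1117 N (compression)
  Rx@0 = -1838.3800 N
  Ry@0 = -574.3326 N
  Ry@2 = +6199.0026 N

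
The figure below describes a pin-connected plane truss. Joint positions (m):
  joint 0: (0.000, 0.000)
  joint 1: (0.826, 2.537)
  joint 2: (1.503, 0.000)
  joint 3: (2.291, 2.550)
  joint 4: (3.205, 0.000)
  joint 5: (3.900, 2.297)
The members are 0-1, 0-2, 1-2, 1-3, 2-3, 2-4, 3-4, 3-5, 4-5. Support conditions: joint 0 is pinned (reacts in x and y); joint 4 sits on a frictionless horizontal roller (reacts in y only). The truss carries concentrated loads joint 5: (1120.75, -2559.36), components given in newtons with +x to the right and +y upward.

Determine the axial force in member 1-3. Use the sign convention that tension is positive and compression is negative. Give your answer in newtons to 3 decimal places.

N=6 nodes, M=9 members, R=3 reactions → 2N=12, M+R=12
member 0 (0-1): L=2.6681, (cx,cy)=(0.3096,0.9509)
member 1 (0-2): L=1.5030, (cx,cy)=(1.0000,0.0000)
member 2 (1-2): L=2.6258, (cx,cy)=(0.2578,-0.9662)
member 3 (1-3): L=1.4651, (cx,cy)=(1.0000,0.0089)
member 4 (2-3): L=2.6690, (cx,cy)=(0.2952,0.9554)
member 5 (2-4): L=1.7020, (cx,cy)=(1.0000,0.0000)
member 6 (3-4): L=2.7089, (cx,cy)=(0.3374,-0.9414)
member 7 (3-5): L=1.6288, (cx,cy)=(0.9879,-0.1553)
member 8 (4-5): L=2.3998, (cx,cy)=(0.2896,0.9571)
solve A·x = −loads:
  F[0-1] = +1428.4025 N (tension)
  F[0-2] = +678.5365 N (tension)
  F[1-2] = -1398.3820 N (compression)
  F[1-3] = +802.7879 N (tension)
  F[2-3] = +1414.1436 N (tension)
  F[2-4] = -99.5239 N (compression)
  F[3-4] = -1745.0182 N (compression)
  F[3-5] = +1831.2914 N (tension)
  F[4-5] = -2376.7529 N (compression)
  Rx@0 = -1120.7500 N
  Ry@0 = -1358.2271 N
  Ry@4 = +3917.5871 N

802.788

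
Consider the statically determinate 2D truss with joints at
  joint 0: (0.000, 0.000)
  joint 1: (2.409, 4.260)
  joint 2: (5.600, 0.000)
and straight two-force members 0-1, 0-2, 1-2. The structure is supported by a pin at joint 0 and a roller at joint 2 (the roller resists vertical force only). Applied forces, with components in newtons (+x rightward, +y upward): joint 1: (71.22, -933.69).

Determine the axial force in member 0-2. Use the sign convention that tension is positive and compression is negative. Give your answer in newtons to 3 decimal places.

341.446

N=3 nodes, M=3 members, R=3 reactions → 2N=6, M+R=6
member 0 (0-1): L=4.8940, (cx,cy)=(0.4922,0.8705)
member 1 (0-2): L=5.6000, (cx,cy)=(1.0000,0.0000)
member 2 (1-2): L=5.3226, (cx,cy)=(0.5995,-0.8004)
solve A·x = −loads:
  F[0-1] = -548.9723 N (compression)
  F[0-2] = +341.4456 N (tension)
  F[1-2] = -569.5327 N (compression)
  Rx@0 = -71.2200 N
  Ry@0 = +477.8585 N
  Ry@2 = +455.8315 N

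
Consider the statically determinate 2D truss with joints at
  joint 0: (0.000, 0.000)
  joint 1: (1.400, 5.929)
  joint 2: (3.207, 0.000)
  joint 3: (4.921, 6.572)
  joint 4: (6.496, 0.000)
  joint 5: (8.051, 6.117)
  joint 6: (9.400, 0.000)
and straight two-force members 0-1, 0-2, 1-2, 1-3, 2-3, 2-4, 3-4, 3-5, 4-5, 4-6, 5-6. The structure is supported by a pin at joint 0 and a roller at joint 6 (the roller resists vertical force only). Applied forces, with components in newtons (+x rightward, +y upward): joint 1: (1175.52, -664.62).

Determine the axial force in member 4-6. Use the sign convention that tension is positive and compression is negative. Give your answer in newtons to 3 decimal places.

185.344

N=7 nodes, M=11 members, R=3 reactions → 2N=14, M+R=14
member 0 (0-1): L=6.0920, (cx,cy)=(0.2298,0.9732)
member 1 (0-2): L=3.2070, (cx,cy)=(1.0000,0.0000)
member 2 (1-2): L=6.1982, (cx,cy)=(0.2915,-0.9566)
member 3 (1-3): L=3.5792, (cx,cy)=(0.9837,0.1796)
member 4 (2-3): L=6.7918, (cx,cy)=(0.2524,0.9676)
member 5 (2-4): L=3.2890, (cx,cy)=(1.0000,0.0000)
member 6 (3-4): L=6.7581, (cx,cy)=(0.2331,-0.9725)
member 7 (3-5): L=3.1629, (cx,cy)=(0.9896,-0.1439)
member 8 (4-5): L=6.3116, (cx,cy)=(0.2464,0.9692)
member 9 (4-6): L=2.9040, (cx,cy)=(1.0000,0.0000)
member 10 (5-6): L=6.2640, (cx,cy)=(0.2154,-0.9765)
solve A·x = −loads:
  F[0-1] = +180.6540 N (tension)
  F[0-2] = +1134.0043 N (tension)
  F[1-2] = -1037.3630 N (compression)
  F[1-3] = -845.3304 N (compression)
  F[2-3] = +1025.4927 N (tension)
  F[2-4] = +572.7824 N (tension)
  F[3-4] = -806.7194 N (compression)
  F[3-5] = -388.8175 N (compression)
  F[4-5] = +809.4570 N (tension)
  F[4-6] = +185.3445 N (tension)
  F[5-6] = -860.6336 N (compression)
  Rx@0 = -1175.5200 N
  Ry@0 = -175.8189 N
  Ry@6 = +840.4389 N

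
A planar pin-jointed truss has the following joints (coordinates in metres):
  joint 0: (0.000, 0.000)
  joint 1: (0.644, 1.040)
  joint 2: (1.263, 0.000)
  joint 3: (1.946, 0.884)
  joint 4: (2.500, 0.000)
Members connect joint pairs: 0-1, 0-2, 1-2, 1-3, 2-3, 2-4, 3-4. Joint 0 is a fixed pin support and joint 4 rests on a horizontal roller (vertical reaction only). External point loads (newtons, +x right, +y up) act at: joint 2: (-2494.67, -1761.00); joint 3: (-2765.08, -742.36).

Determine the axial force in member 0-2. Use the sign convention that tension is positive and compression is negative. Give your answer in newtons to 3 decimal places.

N=5 nodes, M=7 members, R=3 reactions → 2N=10, M+R=10
member 0 (0-1): L=1.2232, (cx,cy)=(0.5265,0.8502)
member 1 (0-2): L=1.2630, (cx,cy)=(1.0000,0.0000)
member 2 (1-2): L=1.2103, (cx,cy)=(0.5115,-0.8593)
member 3 (1-3): L=1.3113, (cx,cy)=(0.9929,-0.1190)
member 4 (2-3): L=1.1171, (cx,cy)=(0.6114,0.7913)
member 5 (2-4): L=1.2370, (cx,cy)=(1.0000,0.0000)
member 6 (3-4): L=1.0433, (cx,cy)=(0.5310,-0.8474)
solve A·x = −loads:
  F[0-1] = -2368.3755 N (compression)
  F[0-2] = -4012.8780 N (compression)
  F[1-2] = +2710.3958 N (tension)
  F[1-3] = -2651.9498 N (compression)
  F[2-3] = -717.8734 N (compression)
  F[2-4] = +306.9423 N (tension)
  F[3-4] = -578.0104 N (compression)
  Rx@0 = +5259.7500 N
  Ry@0 = +2013.5821 N
  Ry@4 = +489.7779 N

-4012.878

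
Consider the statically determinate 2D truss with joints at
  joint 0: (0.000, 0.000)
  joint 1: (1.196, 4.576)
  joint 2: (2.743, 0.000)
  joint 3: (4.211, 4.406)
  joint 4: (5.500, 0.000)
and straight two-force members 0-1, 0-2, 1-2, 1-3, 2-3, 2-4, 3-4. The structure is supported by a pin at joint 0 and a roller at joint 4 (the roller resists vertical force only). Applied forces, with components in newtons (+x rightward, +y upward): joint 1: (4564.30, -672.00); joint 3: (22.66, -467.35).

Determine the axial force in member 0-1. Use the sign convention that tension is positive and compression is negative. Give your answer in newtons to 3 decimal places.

3287.079

N=5 nodes, M=7 members, R=3 reactions → 2N=10, M+R=10
member 0 (0-1): L=4.7297, (cx,cy)=(0.2529,0.9675)
member 1 (0-2): L=2.7430, (cx,cy)=(1.0000,0.0000)
member 2 (1-2): L=4.8304, (cx,cy)=(0.3203,-0.9473)
member 3 (1-3): L=3.0198, (cx,cy)=(0.9984,-0.0563)
member 4 (2-3): L=4.6441, (cx,cy)=(0.3161,0.9487)
member 5 (2-4): L=2.7570, (cx,cy)=(1.0000,0.0000)
member 6 (3-4): L=4.5907, (cx,cy)=(0.2808,-0.9598)
solve A·x = −loads:
  F[0-1] = +3287.0786 N (tension)
  F[0-2] = +3755.7583 N (tension)
  F[1-2] = -3918.9423 N (compression)
  F[1-3] = -2481.9467 N (compression)
  F[2-3] = +3913.1704 N (tension)
  F[2-4] = +1263.7232 N (tension)
  F[3-4] = -4500.6599 N (compression)
  Rx@0 = -4586.9600 N
  Ry@0 = -3180.2499 N
  Ry@4 = +4319.5999 N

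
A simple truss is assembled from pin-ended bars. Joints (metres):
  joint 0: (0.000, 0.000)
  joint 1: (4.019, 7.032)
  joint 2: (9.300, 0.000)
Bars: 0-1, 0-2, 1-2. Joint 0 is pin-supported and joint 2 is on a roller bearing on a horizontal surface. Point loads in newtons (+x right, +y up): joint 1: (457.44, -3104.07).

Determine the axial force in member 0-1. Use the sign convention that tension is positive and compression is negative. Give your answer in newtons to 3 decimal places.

N=3 nodes, M=3 members, R=3 reactions → 2N=6, M+R=6
member 0 (0-1): L=8.0995, (cx,cy)=(0.4962,0.8682)
member 1 (0-2): L=9.3000, (cx,cy)=(1.0000,0.0000)
member 2 (1-2): L=8.7942, (cx,cy)=(0.6005,-0.7996)
solve A·x = −loads:
  F[0-1] = -1631.8272 N (compression)
  F[0-2] = +1267.1615 N (tension)
  F[1-2] = -2110.1447 N (compression)
  Rx@0 = -457.4400 N
  Ry@0 = +1416.7608 N
  Ry@2 = +1687.3092 N

-1631.827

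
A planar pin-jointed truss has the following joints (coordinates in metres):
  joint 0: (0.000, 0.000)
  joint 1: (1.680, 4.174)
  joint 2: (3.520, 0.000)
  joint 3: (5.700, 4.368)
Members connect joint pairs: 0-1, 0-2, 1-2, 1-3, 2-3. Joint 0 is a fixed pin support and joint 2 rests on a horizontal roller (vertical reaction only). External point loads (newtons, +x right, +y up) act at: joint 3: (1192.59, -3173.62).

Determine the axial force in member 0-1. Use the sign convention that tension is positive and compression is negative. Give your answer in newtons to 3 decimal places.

N=4 nodes, M=5 members, R=3 reactions → 2N=8, M+R=8
member 0 (0-1): L=4.4994, (cx,cy)=(0.3734,0.9277)
member 1 (0-2): L=3.5200, (cx,cy)=(1.0000,0.0000)
member 2 (1-2): L=4.5616, (cx,cy)=(0.4034,-0.9150)
member 3 (1-3): L=4.0247, (cx,cy)=(0.9988,0.0482)
member 4 (2-3): L=4.8818, (cx,cy)=(0.4466,0.8948)
solve A·x = −loads:
  F[0-1] = +3713.9807 N (tension)
  F[0-2] = -194.1451 N (compression)
  F[1-2] = -3615.2420 N (compression)
  F[1-3] = +2848.3274 N (tension)
  F[2-3] = -3700.3626 N (compression)
  Rx@0 = -1192.5900 N
  Ry@0 = -3445.3763 N
  Ry@2 = +6618.9963 N

3713.981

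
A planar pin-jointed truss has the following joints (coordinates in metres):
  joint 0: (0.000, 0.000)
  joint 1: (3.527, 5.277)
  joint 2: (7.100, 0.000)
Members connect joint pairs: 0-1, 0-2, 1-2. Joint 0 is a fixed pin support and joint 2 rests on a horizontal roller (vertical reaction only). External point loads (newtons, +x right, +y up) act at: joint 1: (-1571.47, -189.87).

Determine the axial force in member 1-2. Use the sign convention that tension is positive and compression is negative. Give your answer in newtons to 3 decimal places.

N=3 nodes, M=3 members, R=3 reactions → 2N=6, M+R=6
member 0 (0-1): L=6.3472, (cx,cy)=(0.5557,0.8314)
member 1 (0-2): L=7.1000, (cx,cy)=(1.0000,0.0000)
member 2 (1-2): L=6.3728, (cx,cy)=(0.5607,-0.8280)
solve A·x = −loads:
  F[0-1] = -1519.7687 N (compression)
  F[0-2] = -726.9627 N (compression)
  F[1-2] = +1296.6177 N (tension)
  Rx@0 = +1571.4700 N
  Ry@0 = +1263.5285 N
  Ry@2 = -1073.6585 N

1296.618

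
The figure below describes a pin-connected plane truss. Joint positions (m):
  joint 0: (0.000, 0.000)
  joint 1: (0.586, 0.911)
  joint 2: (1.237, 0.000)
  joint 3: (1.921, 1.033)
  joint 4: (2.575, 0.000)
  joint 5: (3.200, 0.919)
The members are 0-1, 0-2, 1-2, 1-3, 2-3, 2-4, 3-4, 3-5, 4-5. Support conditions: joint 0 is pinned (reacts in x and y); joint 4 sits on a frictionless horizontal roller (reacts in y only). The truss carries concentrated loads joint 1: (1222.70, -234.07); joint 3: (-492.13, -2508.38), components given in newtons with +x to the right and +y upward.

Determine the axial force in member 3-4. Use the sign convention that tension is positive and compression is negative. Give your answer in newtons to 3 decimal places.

-2556.165

N=6 nodes, M=9 members, R=3 reactions → 2N=12, M+R=12
member 0 (0-1): L=1.0832, (cx,cy)=(0.5410,0.8410)
member 1 (0-2): L=1.2370, (cx,cy)=(1.0000,0.0000)
member 2 (1-2): L=1.1197, (cx,cy)=(0.5814,-0.8136)
member 3 (1-3): L=1.3406, (cx,cy)=(0.9959,0.0910)
member 4 (2-3): L=1.2389, (cx,cy)=(0.5521,0.8338)
member 5 (2-4): L=1.3380, (cx,cy)=(1.0000,0.0000)
member 6 (3-4): L=1.2226, (cx,cy)=(0.5349,-0.8449)
member 7 (3-5): L=1.2841, (cx,cy)=(0.9961,-0.0888)
member 8 (4-5): L=1.1114, (cx,cy)=(0.5624,0.8269)
solve A·x = −loads:
  F[0-1] = -692.8809 N (compression)
  F[0-2] = +1105.4122 N (tension)
  F[1-2] = +233.8288 N (tension)
  F[1-3] = -1740.7154 N (compression)
  F[2-3] = -228.1717 N (compression)
  F[2-4] = +1367.3332 N (tension)
  F[3-4] = -2556.1650 N (compression)
  F[3-5] = -0.0000 N (compression)
  F[4-5] = +0.0000 N (tension)
  Rx@0 = -730.5700 N
  Ry@0 = +582.7326 N
  Ry@4 = +2159.7174 N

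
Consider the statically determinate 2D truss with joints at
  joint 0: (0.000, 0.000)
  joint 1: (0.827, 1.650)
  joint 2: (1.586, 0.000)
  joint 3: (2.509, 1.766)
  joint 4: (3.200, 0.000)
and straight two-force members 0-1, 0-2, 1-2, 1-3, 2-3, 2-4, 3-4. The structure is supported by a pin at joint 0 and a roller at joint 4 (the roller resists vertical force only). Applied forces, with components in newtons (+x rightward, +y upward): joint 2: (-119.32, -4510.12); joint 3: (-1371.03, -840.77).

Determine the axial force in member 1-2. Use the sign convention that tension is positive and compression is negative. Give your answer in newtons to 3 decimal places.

3309.382

N=5 nodes, M=7 members, R=3 reactions → 2N=10, M+R=10
member 0 (0-1): L=1.8457, (cx,cy)=(0.4481,0.8940)
member 1 (0-2): L=1.5860, (cx,cy)=(1.0000,0.0000)
member 2 (1-2): L=1.8162, (cx,cy)=(0.4179,-0.9085)
member 3 (1-3): L=1.6860, (cx,cy)=(0.9976,0.0688)
member 4 (2-3): L=1.9927, (cx,cy)=(0.4632,0.8863)
member 5 (2-4): L=1.6140, (cx,cy)=(1.0000,0.0000)
member 6 (3-4): L=1.8964, (cx,cy)=(0.3644,-0.9313)
solve A·x = −loads:
  F[0-1] = -3593.9673 N (compression)
  F[0-2] = +120.0359 N (tension)
  F[1-2] = +3309.3817 N (tension)
  F[1-3] = -3000.5053 N (compression)
  F[2-3] = +1696.5555 N (tension)
  F[2-4] = +836.5198 N (tension)
  F[3-4] = -2295.7380 N (compression)
  Rx@0 = +1490.3500 N
  Ry@0 = +3212.9827 N
  Ry@4 = +2137.9073 N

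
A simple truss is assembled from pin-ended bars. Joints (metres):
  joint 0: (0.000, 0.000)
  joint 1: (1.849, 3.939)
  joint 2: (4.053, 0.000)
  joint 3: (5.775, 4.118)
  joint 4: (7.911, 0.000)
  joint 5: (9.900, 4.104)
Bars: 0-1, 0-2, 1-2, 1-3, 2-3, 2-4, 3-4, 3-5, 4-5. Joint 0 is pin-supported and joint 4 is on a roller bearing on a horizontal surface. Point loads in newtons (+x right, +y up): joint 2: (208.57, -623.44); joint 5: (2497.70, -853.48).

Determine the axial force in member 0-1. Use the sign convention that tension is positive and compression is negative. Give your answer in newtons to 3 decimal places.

N=6 nodes, M=9 members, R=3 reactions → 2N=12, M+R=12
member 0 (0-1): L=4.3514, (cx,cy)=(0.4249,0.9052)
member 1 (0-2): L=4.0530, (cx,cy)=(1.0000,0.0000)
member 2 (1-2): L=4.5137, (cx,cy)=(0.4883,-0.8727)
member 3 (1-3): L=3.9301, (cx,cy)=(0.9990,0.0455)
member 4 (2-3): L=4.4635, (cx,cy)=(0.3858,0.9226)
member 5 (2-4): L=3.8580, (cx,cy)=(1.0000,0.0000)
member 6 (3-4): L=4.6390, (cx,cy)=(0.4604,-0.8877)
member 7 (3-5): L=4.1250, (cx,cy)=(1.0000,-0.0034)
member 8 (4-5): L=4.5606, (cx,cy)=(0.4361,0.8999)
solve A·x = −loads:
  F[0-1] = +1332.5706 N (tension)
  F[0-2] = +2140.0308 N (tension)
  F[1-2] = -1319.0405 N (compression)
  F[1-3] = +1211.5748 N (tension)
  F[2-3] = +1923.4419 N (tension)
  F[2-4] = +545.3335 N (tension)
  F[3-4] = -2072.3324 N (compression)
  F[3-5] = +2906.5742 N (tension)
  F[4-5] = -937.4706 N (compression)
  Rx@0 = -2706.2700 N
  Ry@0 = -1206.2825 N
  Ry@4 = +2683.2025 N

1332.571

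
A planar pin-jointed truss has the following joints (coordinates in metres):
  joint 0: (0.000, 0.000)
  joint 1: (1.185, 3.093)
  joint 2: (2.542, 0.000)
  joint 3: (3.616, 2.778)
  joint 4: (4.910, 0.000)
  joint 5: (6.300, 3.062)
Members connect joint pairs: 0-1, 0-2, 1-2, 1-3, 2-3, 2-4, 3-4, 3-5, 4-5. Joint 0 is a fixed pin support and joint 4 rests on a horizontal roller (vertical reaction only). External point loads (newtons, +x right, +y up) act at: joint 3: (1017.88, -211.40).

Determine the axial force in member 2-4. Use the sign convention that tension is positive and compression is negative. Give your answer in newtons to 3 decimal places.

N=6 nodes, M=9 members, R=3 reactions → 2N=12, M+R=12
member 0 (0-1): L=3.3122, (cx,cy)=(0.3578,0.9338)
member 1 (0-2): L=2.5420, (cx,cy)=(1.0000,0.0000)
member 2 (1-2): L=3.3776, (cx,cy)=(0.4018,-0.9157)
member 3 (1-3): L=2.4513, (cx,cy)=(0.9917,-0.1285)
member 4 (2-3): L=2.9784, (cx,cy)=(0.3606,0.9327)
member 5 (2-4): L=2.3680, (cx,cy)=(1.0000,0.0000)
member 6 (3-4): L=3.0646, (cx,cy)=(0.4222,-0.9065)
member 7 (3-5): L=2.6990, (cx,cy)=(0.9944,0.1052)
member 8 (4-5): L=3.3627, (cx,cy)=(0.4134,0.9106)
solve A·x = −loads:
  F[0-1] = +557.0579 N (tension)
  F[0-2] = +818.5842 N (tension)
  F[1-2] = -632.1893 N (compression)
  F[1-3] = +457.0775 N (tension)
  F[2-3] = +620.6813 N (tension)
  F[2-4] = +340.7753 N (tension)
  F[3-4] = -807.0611 N (compression)
  F[3-5] = -0.0000 N (compression)
  F[4-5] = +0.0000 N (tension)
  Rx@0 = -1017.8800 N
  Ry@0 = -520.1872 N
  Ry@4 = +731.5872 N

340.775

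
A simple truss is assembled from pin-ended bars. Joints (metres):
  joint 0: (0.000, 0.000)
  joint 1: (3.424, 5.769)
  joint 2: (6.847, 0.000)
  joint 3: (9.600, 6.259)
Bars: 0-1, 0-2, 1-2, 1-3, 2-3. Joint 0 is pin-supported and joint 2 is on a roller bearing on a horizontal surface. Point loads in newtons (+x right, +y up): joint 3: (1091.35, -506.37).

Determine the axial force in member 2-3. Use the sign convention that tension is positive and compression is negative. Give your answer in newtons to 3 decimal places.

N=4 nodes, M=5 members, R=3 reactions → 2N=8, M+R=8
member 0 (0-1): L=6.7086, (cx,cy)=(0.5104,0.8599)
member 1 (0-2): L=6.8470, (cx,cy)=(1.0000,0.0000)
member 2 (1-2): L=6.7081, (cx,cy)=(0.5103,-0.8600)
member 3 (1-3): L=6.1954, (cx,cy)=(0.9969,0.0791)
member 4 (2-3): L=6.8377, (cx,cy)=(0.4026,0.9154)
solve A·x = −loads:
  F[0-1] = +1396.8679 N (tension)
  F[0-2] = +378.4017 N (tension)
  F[1-2] = -1271.1491 N (compression)
  F[1-3] = +1365.8695 N (tension)
  F[2-3] = -671.2039 N (compression)
  Rx@0 = -1091.3500 N
  Ry@0 = -1201.2263 N
  Ry@2 = +1707.5963 N

-671.204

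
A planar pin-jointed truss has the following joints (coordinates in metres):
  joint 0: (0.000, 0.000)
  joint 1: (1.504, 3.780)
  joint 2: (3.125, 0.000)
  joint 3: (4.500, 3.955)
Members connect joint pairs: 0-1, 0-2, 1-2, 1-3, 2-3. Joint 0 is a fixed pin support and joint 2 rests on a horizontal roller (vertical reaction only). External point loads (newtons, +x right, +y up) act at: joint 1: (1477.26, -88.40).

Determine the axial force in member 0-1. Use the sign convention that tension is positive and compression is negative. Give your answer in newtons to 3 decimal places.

1873.791

N=4 nodes, M=5 members, R=3 reactions → 2N=8, M+R=8
member 0 (0-1): L=4.0682, (cx,cy)=(0.3697,0.9292)
member 1 (0-2): L=3.1250, (cx,cy)=(1.0000,0.0000)
member 2 (1-2): L=4.1129, (cx,cy)=(0.3941,-0.9191)
member 3 (1-3): L=3.0011, (cx,cy)=(0.9983,0.0583)
member 4 (2-3): L=4.1872, (cx,cy)=(0.3284,0.9445)
solve A·x = −loads:
  F[0-1] = +1873.7909 N (tension)
  F[0-2] = +784.5292 N (tension)
  F[1-2] = -1990.5609 N (compression)
  F[1-3] = -0.0000 N (compression)
  F[2-3] = +0.0000 N (tension)
  Rx@0 = -1477.2600 N
  Ry@0 = -1741.0388 N
  Ry@2 = +1829.4388 N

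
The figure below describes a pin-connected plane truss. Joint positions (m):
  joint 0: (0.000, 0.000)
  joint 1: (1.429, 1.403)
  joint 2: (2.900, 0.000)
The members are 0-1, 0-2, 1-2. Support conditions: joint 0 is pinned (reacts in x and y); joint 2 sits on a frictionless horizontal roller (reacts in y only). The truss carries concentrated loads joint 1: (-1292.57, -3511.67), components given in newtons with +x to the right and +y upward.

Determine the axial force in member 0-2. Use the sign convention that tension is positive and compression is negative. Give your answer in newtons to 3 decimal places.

1158.629

N=3 nodes, M=3 members, R=3 reactions → 2N=6, M+R=6
member 0 (0-1): L=2.0026, (cx,cy)=(0.7136,0.7006)
member 1 (0-2): L=2.9000, (cx,cy)=(1.0000,0.0000)
member 2 (1-2): L=2.0328, (cx,cy)=(0.7236,-0.6902)
solve A·x = −loads:
  F[0-1] = -3435.1281 N (compression)
  F[0-2] = +1158.6292 N (tension)
  F[1-2] = -1601.1245 N (compression)
  Rx@0 = +1292.5700 N
  Ry@0 = +2406.6008 N
  Ry@2 = +1105.0692 N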